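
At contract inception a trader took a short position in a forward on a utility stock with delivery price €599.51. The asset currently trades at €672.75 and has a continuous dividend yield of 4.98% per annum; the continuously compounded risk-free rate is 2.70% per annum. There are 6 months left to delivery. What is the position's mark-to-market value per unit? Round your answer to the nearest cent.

Current fair forward for the remaining 6 months: F = S·e^((r − q)·T), (r − q) = 0.0270 − 0.0498 = -0.0228
F = 672.75 · e^(-0.0228 × 6/12) = 672.75 × 0.988665 = 665.1244
Value of long forward = (F − K)·e^(−rT) = (665.1244 − 599.51) · e^(−0.0270·6/12)
= 65.6144 × 0.986591 = 64.73
Short position value = −(long value) = -€64.73

-€64.73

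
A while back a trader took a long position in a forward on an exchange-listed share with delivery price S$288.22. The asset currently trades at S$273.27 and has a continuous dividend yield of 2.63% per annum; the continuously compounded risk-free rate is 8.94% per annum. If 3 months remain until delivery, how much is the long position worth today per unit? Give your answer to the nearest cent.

-S$10.37

Current fair forward for the remaining 3 months: F = S·e^((r − q)·T), (r − q) = 0.0894 − 0.0263 = 0.0631
F = 273.27 · e^(0.0631 × 3/12) = 273.27 × 1.015900 = 277.6150
Value of long forward = (F − K)·e^(−rT) = (277.6150 − 288.22) · e^(−0.0894·3/12)
= -10.6050 × 0.977898 = -10.37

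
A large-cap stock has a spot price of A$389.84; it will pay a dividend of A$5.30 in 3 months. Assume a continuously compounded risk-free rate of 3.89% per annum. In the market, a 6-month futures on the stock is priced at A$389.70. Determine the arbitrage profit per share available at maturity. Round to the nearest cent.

PV(dividends) I = 5.30·e^(−0.0389·3/12) = 5.2487
Fair futures F* = (S − I)·e^(rT) = (389.84 − 5.2487)·e^0.019450 = 384.5913 × 1.019640 = 392.1447
Market A$389.70 < fair 392.1447: forward underpriced → reverse cash-and-carry (short the stock, invest proceeds at r, pay the dividends, go long the forward).
Profit at T = |F_mkt − F*| = |389.70 − 392.1447| = A$2.44 per share

A$2.44 per share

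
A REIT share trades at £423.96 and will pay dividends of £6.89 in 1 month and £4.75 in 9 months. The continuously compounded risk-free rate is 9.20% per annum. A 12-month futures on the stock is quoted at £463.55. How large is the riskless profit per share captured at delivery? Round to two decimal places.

PV(dividends) I = 6.89·e^(−0.0920·1/12) + 4.75·e^(−0.0920·9/12) = 11.2707
Fair futures F* = (S − I)·e^(rT) = (423.96 − 11.2707)·e^0.092000 = 412.6893 × 1.096365 = 452.4581
Market £463.55 > fair 452.4581: forward overpriced → cash-and-carry (borrow at r, buy the stock and collect the dividends, short the forward).
Profit at T = |F_mkt − F*| = |463.55 − 452.4581| = £11.09 per share

£11.09 per share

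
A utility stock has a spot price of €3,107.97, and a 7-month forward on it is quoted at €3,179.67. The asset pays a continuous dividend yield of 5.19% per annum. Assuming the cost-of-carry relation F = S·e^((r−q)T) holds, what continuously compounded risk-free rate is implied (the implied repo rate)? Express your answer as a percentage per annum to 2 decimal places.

9.10%

From F = S·e^((r−q)T): (r − q) = ln(F/S)/T
ln(3179.67/3107.97) = ln(1.023070) = 0.022808
(r − q) = 0.022808 / (7/12) = 0.039099
r = ln(F/S)/T + q = 0.039099 + 0.0519 = 0.090999
r = 9.10%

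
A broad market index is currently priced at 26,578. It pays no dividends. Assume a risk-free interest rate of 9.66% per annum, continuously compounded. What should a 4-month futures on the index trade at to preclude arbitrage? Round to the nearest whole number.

27,448

F = S·e^(rT) = 26578 · e^(0.0966 × 4/12)
= 26578 · e^0.032200 = 26578 × 1.032724
F = 27,448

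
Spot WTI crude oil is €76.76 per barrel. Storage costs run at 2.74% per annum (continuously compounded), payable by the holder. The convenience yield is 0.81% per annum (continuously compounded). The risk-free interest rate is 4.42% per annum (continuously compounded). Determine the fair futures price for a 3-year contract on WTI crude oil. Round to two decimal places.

€92.87 per barrel

Net carry = r + u − y = 0.0442 + 0.0274 − 0.0081 = 0.0635
F = S·e^((r+u−y)T) = 76.76 · e^(0.0635 × 3) = 76.76 · e^0.190500
= 76.76 × 1.209854 = €92.87 per barrel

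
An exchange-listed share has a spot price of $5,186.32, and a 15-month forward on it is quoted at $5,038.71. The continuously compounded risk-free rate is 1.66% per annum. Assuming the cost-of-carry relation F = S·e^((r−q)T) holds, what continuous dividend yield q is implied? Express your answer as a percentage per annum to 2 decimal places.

From F = S·e^((r−q)T): (r − q) = ln(F/S)/T
ln(5038.71/5186.32) = ln(0.971539) = -0.028874
(r − q) = -0.028874 / (15/12) = -0.023099
q = r − ln(F/S)/T = 0.0166 + 0.023099 = 0.039699
q = 3.97%

3.97%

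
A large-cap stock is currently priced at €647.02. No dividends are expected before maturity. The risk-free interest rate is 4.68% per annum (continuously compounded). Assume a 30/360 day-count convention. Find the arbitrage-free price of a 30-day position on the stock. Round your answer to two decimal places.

€649.55

F = S·e^(rT) = 647.02 · e^(0.0468 × 30/360)
= 647.02 · e^0.003900 = 647.02 × 1.003908
F = €649.55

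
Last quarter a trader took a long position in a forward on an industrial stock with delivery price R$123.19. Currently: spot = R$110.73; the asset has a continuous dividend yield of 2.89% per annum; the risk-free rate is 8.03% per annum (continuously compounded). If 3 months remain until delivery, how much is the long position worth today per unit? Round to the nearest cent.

-R$10.81

Current fair forward for the remaining 3 months: F = S·e^((r − q)·T), (r − q) = 0.0803 − 0.0289 = 0.0514
F = 110.73 · e^(0.0514 × 3/12) = 110.73 × 1.012933 = 112.1621
Value of long forward = (F − K)·e^(−rT) = (112.1621 − 123.19) · e^(−0.0803·3/12)
= -11.0279 × 0.980125 = -10.81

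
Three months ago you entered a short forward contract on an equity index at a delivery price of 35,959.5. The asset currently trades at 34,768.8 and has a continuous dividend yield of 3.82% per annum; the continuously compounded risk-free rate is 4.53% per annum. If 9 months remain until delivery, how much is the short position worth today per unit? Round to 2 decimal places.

Current fair forward for the remaining 9 months: F = S·e^((r − q)·T), (r − q) = 0.0453 − 0.0382 = 0.0071
F = 34768.8 · e^(0.0071 × 9/12) = 34768.8 × 1.00533920 = 34954.4376
Value of long forward = (F − K)·e^(−rT) = (34954.4376 − 35959.5) · e^(−0.0453·9/12)
= -1005.0624 × 0.96659567 = -971.49
Short position value = −(long value) = 971.49

971.49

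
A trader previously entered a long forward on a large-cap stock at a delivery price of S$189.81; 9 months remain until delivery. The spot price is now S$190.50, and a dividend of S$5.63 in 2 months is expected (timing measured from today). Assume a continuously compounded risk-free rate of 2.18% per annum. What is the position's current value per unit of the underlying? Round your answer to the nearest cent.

PV(remaining dividends) I = 5.63·e^(−0.0218·2/12) = 5.6096
Current forward F = (S − I)·e^(rT) = (190.50 − 5.6096)·e^(0.0218·9/12) = 184.8904 × 1.016484 = 187.9381
Value (long) = (F − K)·e^(−rT) = (187.9381 − 189.81) × 0.983783 = -1.8415
Value = -S$1.84

-S$1.84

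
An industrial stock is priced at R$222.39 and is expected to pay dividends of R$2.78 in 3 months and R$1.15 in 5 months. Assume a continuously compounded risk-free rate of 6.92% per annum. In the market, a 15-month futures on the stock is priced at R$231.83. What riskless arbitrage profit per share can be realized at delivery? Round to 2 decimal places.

PV(dividends) I = 2.78·e^(−0.0692·3/12) + 1.15·e^(−0.0692·5/12) = 3.8496
Fair futures F* = (S − I)·e^(rT) = (222.39 − 3.8496)·e^0.086500 = 218.5404 × 1.090351 = 238.2857
Market R$231.83 < fair 238.2857: forward underpriced → reverse cash-and-carry (short the stock, invest proceeds at r, pay the dividends, go long the forward).
Profit at T = |F_mkt − F*| = |231.83 − 238.2857| = R$6.46 per share

R$6.46 per share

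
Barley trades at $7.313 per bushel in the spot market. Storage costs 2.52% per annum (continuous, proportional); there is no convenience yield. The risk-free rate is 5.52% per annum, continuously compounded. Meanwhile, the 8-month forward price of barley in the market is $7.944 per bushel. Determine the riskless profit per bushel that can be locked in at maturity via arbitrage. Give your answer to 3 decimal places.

Fair forward: F* = S·e^(carry·T), with carry = (r + u) = 0.0552 + 0.0252 = 0.0804
F* = 7.313 · e^(0.0804 × 8/12) = 7.313 · e^0.053600 = 7.313 × 1.055062 = $7.7157
Market $7.944 > fair $7.7157: forward overpriced → cash-and-carry (buy spot, short the forward).
At maturity, profit = |F_mkt − F*| = |7.944 − 7.7157| = $0.228 per bushel

$0.228 per bushel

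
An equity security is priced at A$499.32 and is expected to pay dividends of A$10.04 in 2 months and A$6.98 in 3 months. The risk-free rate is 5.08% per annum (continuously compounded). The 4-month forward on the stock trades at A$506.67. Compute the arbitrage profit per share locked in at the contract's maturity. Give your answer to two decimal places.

PV(dividends) I = 10.04·e^(−0.0508·2/12) + 6.98·e^(−0.0508·3/12) = 16.8473
Fair forward F* = (S − I)·e^(rT) = (499.32 − 16.8473)·e^0.016933 = 482.4727 × 1.017077 = 490.7119
Market A$506.67 > fair 490.7119: forward overpriced → cash-and-carry (borrow at r, buy the stock and collect the dividends, short the forward).
Profit at T = |F_mkt − F*| = |506.67 − 490.7119| = A$15.96 per share

A$15.96 per share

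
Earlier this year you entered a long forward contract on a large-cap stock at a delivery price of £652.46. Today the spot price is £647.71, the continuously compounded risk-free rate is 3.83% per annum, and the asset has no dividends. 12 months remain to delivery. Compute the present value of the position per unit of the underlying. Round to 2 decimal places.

£19.77

Current fair forward for the remaining 12 months: F = S·e^(r·T), r = 0.0383
F = 647.71 · e^(0.0383 × 12/12) = 647.71 × 1.039043 = 672.9985
Value of long forward = (F − K)·e^(−rT) = (672.9985 − 652.46) · e^(−0.0383·12/12)
= 20.5385 × 0.962424 = 19.77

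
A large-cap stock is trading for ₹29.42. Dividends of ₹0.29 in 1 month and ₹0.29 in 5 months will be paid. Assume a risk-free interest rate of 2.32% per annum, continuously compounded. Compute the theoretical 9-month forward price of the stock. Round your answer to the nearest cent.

₹29.35

PV(dividends) I = 0.29·e^(−0.0232·1/12) + 0.29·e^(−0.0232·5/12)
I = 0.2894 + 0.2872 = 0.5766
F = (S − I)·e^(rT) = (29.42 − 0.5766) · e^(0.0232·9/12)
= 28.8434 · e^0.017400 = 28.8434 × 1.017552 = ₹29.35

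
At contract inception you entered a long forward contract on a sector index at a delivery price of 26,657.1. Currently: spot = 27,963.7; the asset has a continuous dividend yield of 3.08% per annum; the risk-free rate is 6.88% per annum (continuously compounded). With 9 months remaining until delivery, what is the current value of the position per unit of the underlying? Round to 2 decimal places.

2008.66

Current fair forward for the remaining 9 months: F = S·e^((r − q)·T), (r − q) = 0.0688 − 0.0308 = 0.0380
F = 27963.7 · e^(0.0380 × 9/12) = 27963.7 × 1.02891001 = 28772.1308
Value of long forward = (F − K)·e^(−rT) = (28772.1308 − 26657.1) · e^(−0.0688·9/12)
= 2115.0308 × 0.94970867 = 2008.66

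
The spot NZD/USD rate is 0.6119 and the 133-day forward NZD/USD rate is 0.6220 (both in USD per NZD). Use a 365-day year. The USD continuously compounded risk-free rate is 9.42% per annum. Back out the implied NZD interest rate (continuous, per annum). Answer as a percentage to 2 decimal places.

F = S·e^((r_USD − r_NZD)T) ⇒ r_NZD = r_USD − ln(F/S)/T
ln(0.6220/0.6119) = 0.016371; /(133/365) = 0.044928
r_NZD = 0.0942 − 0.044928 = 0.049272
r_NZD = 4.93%

4.93%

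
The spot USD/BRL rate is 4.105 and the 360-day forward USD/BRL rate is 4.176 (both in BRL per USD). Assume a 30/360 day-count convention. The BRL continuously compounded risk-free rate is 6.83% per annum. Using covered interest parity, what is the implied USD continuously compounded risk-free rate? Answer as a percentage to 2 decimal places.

F = S·e^((r_BRL − r_USD)T) ⇒ r_USD = r_BRL − ln(F/S)/T
ln(4.176/4.105) = 0.017148; /(360/360) = 0.017148
r_USD = 0.0683 − 0.017148 = 0.051152
r_USD = 5.12%

5.12%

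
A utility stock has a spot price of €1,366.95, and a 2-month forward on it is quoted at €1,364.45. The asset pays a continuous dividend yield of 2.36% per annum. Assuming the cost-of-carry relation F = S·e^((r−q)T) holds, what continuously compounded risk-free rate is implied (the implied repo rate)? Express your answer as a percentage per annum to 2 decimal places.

From F = S·e^((r−q)T): (r − q) = ln(F/S)/T
ln(1364.45/1366.95) = ln(0.998171) = -0.001831
(r − q) = -0.001831 / (2/12) = -0.010986
r = ln(F/S)/T + q = -0.010986 + 0.0236 = 0.012614
r = 1.26%

1.26%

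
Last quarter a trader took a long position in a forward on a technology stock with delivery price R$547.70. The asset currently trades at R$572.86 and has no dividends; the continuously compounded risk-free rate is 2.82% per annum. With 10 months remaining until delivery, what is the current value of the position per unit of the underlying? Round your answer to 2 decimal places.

Current fair forward for the remaining 10 months: F = S·e^(r·T), r = 0.0282
F = 572.86 · e^(0.0282 × 10/12) = 572.86 × 1.023778 = 586.4815
Value of long forward = (F − K)·e^(−rT) = (586.4815 − 547.70) · e^(−0.0282·10/12)
= 38.7815 × 0.976774 = 37.88

R$37.88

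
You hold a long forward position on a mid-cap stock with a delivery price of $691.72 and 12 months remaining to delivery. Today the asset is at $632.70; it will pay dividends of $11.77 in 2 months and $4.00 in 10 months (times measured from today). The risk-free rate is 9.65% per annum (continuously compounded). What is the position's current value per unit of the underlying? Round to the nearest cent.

-$10.66

PV(remaining dividends) I = 11.77·e^(−0.0965·2/12) + 4.00·e^(−0.0965·10/12) = 15.2731
Current forward F = (S − I)·e^(rT) = (632.70 − 15.2731)·e^(0.0965·12/12) = 617.4269 × 1.101310 = 679.9784
Value (long) = (F − K)·e^(−rT) = (679.9784 − 691.72) × 0.908010 = -10.6615
Value = -$10.66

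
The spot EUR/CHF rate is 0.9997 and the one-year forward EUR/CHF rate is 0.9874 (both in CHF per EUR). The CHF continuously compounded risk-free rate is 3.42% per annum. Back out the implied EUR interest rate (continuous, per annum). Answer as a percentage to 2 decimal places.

4.66%

F = S·e^((r_CHF − r_EUR)T) ⇒ r_EUR = r_CHF − ln(F/S)/T
ln(0.9874/0.9997) = -0.012380; /(12/12) = -0.012380
r_EUR = 0.0342 + 0.012380 = 0.046580
r_EUR = 4.66%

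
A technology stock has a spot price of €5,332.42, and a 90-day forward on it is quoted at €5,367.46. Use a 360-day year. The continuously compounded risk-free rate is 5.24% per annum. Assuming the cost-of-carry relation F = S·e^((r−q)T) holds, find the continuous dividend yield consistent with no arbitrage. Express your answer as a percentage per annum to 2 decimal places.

2.62%

From F = S·e^((r−q)T): (r − q) = ln(F/S)/T
ln(5367.46/5332.42) = ln(1.006571) = 0.006550
(r − q) = 0.006550 / (90/360) = 0.026200
q = r − ln(F/S)/T = 0.0524 − 0.026200 = 0.026200
q = 2.62%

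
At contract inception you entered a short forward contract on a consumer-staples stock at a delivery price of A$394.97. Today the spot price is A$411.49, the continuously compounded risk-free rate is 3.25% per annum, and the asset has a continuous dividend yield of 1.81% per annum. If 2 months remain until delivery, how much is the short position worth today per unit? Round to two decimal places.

Current fair forward for the remaining 2 months: F = S·e^((r − q)·T), (r − q) = 0.0325 − 0.0181 = 0.0144
F = 411.49 · e^(0.0144 × 2/12) = 411.49 × 1.002403 = 412.4788
Value of long forward = (F − K)·e^(−rT) = (412.4788 − 394.97) · e^(−0.0325·2/12)
= 17.5088 × 0.994598 = 17.41
Short position value = −(long value) = -A$17.41

-A$17.41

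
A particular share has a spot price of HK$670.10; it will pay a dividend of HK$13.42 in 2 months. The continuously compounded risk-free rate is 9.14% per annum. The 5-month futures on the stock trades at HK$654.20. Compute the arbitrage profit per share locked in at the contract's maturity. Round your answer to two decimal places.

PV(dividends) I = 13.42·e^(−0.0914·2/12) = 13.2171
Fair futures F* = (S − I)·e^(rT) = (670.10 − 13.2171)·e^0.038083 = 656.8829 × 1.038817 = 682.3811
Market HK$654.20 < fair 682.3811: forward underpriced → reverse cash-and-carry (short the stock, invest proceeds at r, pay the dividends, go long the forward).
Profit at T = |F_mkt − F*| = |654.20 − 682.3811| = HK$28.18 per share

HK$28.18 per share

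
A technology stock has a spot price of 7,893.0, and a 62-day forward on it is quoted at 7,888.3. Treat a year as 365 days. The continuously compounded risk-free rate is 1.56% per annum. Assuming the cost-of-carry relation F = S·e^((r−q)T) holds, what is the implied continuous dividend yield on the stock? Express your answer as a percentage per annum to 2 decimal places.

From F = S·e^((r−q)T): (r − q) = ln(F/S)/T
ln(7888.3/7893.0) = ln(0.999405) = -0.000595
(r − q) = -0.000595 / (62/365) = -0.003503
q = r − ln(F/S)/T = 0.0156 + 0.003503 = 0.019103
q = 1.91%

1.91%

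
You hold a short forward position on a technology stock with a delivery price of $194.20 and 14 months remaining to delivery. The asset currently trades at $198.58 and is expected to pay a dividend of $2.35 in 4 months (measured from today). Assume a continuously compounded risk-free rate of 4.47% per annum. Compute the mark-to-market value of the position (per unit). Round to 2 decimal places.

-$11.93

PV(remaining dividends) I = 2.35·e^(−0.0447·4/12) = 2.3152
Current forward F = (S − I)·e^(rT) = (198.58 − 2.3152)·e^(0.0447·14/12) = 196.2648 × 1.053534 = 206.7716
Value (long) = (F − K)·e^(−rT) = (206.7716 − 194.20) × 0.949186 = 11.9328
Short position value = −(long value) = -$11.93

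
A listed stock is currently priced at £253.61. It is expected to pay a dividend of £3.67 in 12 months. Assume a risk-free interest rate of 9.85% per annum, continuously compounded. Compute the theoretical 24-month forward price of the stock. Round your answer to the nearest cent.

£304.78

PV(dividends) I = 3.67·e^(−0.0985·12/12)
I = 3.3257
F = (S − I)·e^(rT) = (253.61 − 3.3257) · e^(0.0985·24/12)
= 250.2843 · e^0.197000 = 250.2843 × 1.217744 = £304.78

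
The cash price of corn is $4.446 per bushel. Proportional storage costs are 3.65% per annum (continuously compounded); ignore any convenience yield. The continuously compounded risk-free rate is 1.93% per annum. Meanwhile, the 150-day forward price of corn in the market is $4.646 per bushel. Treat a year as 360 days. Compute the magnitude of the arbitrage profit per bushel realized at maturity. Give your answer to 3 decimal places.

Fair forward: F* = S·e^(carry·T), with carry = (r + u) = 0.0193 + 0.0365 = 0.0558
F* = 4.446 · e^(0.0558 × 150/360) = 4.446 · e^0.023250 = 4.446 × 1.023522 = $4.5506
Market $4.646 > fair $4.5506: forward overpriced → cash-and-carry (buy spot, short the forward).
At maturity, profit = |F_mkt − F*| = |4.646 − 4.5506| = $0.095 per bushel

$0.095 per bushel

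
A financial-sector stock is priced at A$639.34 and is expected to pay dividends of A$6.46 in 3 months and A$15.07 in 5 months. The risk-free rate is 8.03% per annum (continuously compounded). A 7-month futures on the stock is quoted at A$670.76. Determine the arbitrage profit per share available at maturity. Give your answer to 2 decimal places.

PV(dividends) I = 6.46·e^(−0.0803·3/12) + 15.07·e^(−0.0803·5/12) = 20.9057
Fair futures F* = (S − I)·e^(rT) = (639.34 − 20.9057)·e^0.046842 = 618.4343 × 1.047956 = 648.0919
Market A$670.76 > fair 648.0919: forward overpriced → cash-and-carry (borrow at r, buy the stock and collect the dividends, short the forward).
Profit at T = |F_mkt − F*| = |670.76 − 648.0919| = A$22.67 per share

A$22.67 per share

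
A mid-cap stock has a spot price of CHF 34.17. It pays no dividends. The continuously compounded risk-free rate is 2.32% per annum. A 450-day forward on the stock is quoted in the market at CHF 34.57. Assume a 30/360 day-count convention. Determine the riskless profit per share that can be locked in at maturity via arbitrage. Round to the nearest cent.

CHF 0.61 per share

Fair forward: F* = S·e^(carry·T), with carry = r = 0.0232
F* = 34.17 · e^(0.0232 × 450/360) = 34.17 · e^0.029000 = 34.17 × 1.029425 = CHF 35.1755
Market CHF 34.57 < fair CHF 35.1755: forward underpriced → reverse cash-and-carry (short spot, go long the forward).
At maturity, profit = |F_mkt − F*| = |34.57 − 35.1755| = CHF 0.61 per share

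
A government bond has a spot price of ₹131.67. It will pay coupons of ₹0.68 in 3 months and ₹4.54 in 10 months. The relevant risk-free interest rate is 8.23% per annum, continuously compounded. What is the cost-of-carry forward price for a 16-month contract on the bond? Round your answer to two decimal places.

PV(coupons) I = 0.68·e^(−0.0823·3/12) + 4.54·e^(−0.0823·10/12)
I = 0.6662 + 4.2391 = 4.9053
F = (S − I)·e^(rT) = (131.67 − 4.9053) · e^(0.0823·16/12)
= 126.7647 · e^0.109733 = 126.7647 × 1.115980 = ₹141.47

₹141.47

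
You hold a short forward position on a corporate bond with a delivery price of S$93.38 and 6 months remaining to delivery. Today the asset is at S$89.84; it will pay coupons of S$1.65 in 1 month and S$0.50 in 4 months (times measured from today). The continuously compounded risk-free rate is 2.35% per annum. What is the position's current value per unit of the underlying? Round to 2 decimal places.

PV(remaining coupons) I = 1.65·e^(−0.0235·1/12) + 0.50·e^(−0.0235·4/12) = 2.1429
Current forward F = (S − I)·e^(rT) = (89.84 − 2.1429)·e^(0.0235·6/12) = 87.6971 × 1.011819 = 88.7336
Value (long) = (F − K)·e^(−rT) = (88.7336 − 93.38) × 0.988319 = -4.5921
Short position value = −(long value) = S$4.59

S$4.59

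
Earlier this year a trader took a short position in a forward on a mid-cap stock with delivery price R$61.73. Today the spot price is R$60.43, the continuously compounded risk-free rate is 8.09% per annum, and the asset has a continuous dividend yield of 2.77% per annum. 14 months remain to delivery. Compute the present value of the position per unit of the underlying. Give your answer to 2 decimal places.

Current fair forward for the remaining 14 months: F = S·e^((r − q)·T), (r − q) = 0.0809 − 0.0277 = 0.0532
F = 60.43 · e^(0.0532 × 14/12) = 60.43 × 1.064033 = 64.2995
Value of long forward = (F − K)·e^(−rT) = (64.2995 − 61.73) · e^(−0.0809·14/12)
= 2.5695 × 0.909934 = 2.34
Short position value = −(long value) = -R$2.34

-R$2.34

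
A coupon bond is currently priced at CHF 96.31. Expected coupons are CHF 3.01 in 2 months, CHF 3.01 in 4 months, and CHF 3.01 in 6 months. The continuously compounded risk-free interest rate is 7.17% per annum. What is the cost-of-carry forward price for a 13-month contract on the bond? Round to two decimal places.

CHF 94.56

PV(coupons) I = 3.01·e^(−0.0717·2/12) + 3.01·e^(−0.0717·4/12) + 3.01·e^(−0.0717·6/12)
I = 2.9742 + 2.9389 + 2.9040 = 8.8171
F = (S − I)·e^(rT) = (96.31 − 8.8171) · e^(0.0717·13/12)
= 87.4929 · e^0.077675 = 87.4929 × 1.080771 = CHF 94.56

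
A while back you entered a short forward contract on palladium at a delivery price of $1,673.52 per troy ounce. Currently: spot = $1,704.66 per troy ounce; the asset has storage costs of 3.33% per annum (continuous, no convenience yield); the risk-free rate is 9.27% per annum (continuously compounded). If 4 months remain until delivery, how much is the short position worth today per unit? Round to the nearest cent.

-$101.09 per troy ounce

Current fair forward for the remaining 4 months: F = S·e^((r + u)·T), (r + u) = 0.0927 + 0.0333 = 0.1260
F = 1704.66 · e^(0.1260 × 4/12) = 1704.66 × 1.04289448 = 1777.7805
Value of long forward = (F − K)·e^(−rT) = (1777.7805 − 1673.52) · e^(−0.0927·4/12)
= 104.2605 × 0.96957253 = 101.09
Short position value = −(long value) = -$101.09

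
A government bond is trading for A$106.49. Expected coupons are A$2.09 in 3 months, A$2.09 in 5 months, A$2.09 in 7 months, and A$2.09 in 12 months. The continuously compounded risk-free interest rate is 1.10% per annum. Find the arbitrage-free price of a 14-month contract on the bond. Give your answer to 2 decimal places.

PV(coupons) I = 2.09·e^(−0.0110·3/12) + 2.09·e^(−0.0110·5/12) + 2.09·e^(−0.0110·7/12) + 2.09·e^(−0.0110·12/12)
I = 2.0843 + 2.0804 + 2.0766 + 2.0671 = 8.3084
F = (S − I)·e^(rT) = (106.49 − 8.3084) · e^(0.0110·14/12)
= 98.1816 · e^0.012833 = 98.1816 × 1.012916 = A$99.45

A$99.45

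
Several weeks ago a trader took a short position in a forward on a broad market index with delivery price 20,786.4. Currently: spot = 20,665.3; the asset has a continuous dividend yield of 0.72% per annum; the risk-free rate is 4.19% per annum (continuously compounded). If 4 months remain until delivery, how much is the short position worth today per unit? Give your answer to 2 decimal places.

-117.66

Current fair forward for the remaining 4 months: F = S·e^((r − q)·T), (r − q) = 0.0419 − 0.0072 = 0.0347
F = 20665.3 · e^(0.0347 × 4/12) = 20665.3 × 1.01163382 = 20905.7164
Value of long forward = (F − K)·e^(−rT) = (20905.7164 − 20786.4) · e^(−0.0419·4/12)
= 119.3164 × 0.98613041 = 117.66
Short position value = −(long value) = -117.66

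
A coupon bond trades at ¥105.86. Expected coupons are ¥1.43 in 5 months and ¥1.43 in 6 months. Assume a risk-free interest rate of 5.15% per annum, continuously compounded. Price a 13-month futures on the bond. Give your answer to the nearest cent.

¥108.98

PV(coupons) I = 1.43·e^(−0.0515·5/12) + 1.43·e^(−0.0515·6/12)
I = 1.3996 + 1.3936 = 2.7932
F = (S − I)·e^(rT) = (105.86 − 2.7932) · e^(0.0515·13/12)
= 103.0668 · e^0.055792 = 103.0668 × 1.057378 = ¥108.98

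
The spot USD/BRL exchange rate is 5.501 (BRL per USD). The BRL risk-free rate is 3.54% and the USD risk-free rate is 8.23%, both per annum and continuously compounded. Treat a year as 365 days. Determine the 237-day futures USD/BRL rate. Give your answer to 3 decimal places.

5.336

F = S·e^((r_BRL − r_USD)T) = 5.501 · e^((0.0354 − 0.0823) × 237/365)
= 5.501 · e^-0.030453 = 5.501 × 0.970006
F = 5.336 BRL per USD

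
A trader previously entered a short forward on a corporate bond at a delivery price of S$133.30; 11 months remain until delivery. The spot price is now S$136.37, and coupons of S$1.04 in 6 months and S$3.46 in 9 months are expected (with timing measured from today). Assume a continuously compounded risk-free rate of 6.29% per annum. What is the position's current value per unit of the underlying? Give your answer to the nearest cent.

-S$6.23

PV(remaining coupons) I = 1.04·e^(−0.0629·6/12) + 3.46·e^(−0.0629·9/12) = 4.3084
Current forward F = (S − I)·e^(rT) = (136.37 − 4.3084)·e^(0.0629·11/12) = 132.0616 × 1.059353 = 139.8999
Value (long) = (F − K)·e^(−rT) = (139.8999 − 133.30) × 0.943972 = 6.2301
Short position value = −(long value) = -S$6.23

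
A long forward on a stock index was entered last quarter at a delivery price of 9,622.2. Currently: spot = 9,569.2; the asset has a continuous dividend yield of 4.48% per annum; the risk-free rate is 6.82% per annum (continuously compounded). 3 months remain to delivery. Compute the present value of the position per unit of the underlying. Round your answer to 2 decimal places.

Current fair forward for the remaining 3 months: F = S·e^((r − q)·T), (r − q) = 0.0682 − 0.0448 = 0.0234
F = 9569.2 · e^(0.0234 × 3/12) = 9569.2 × 1.00586714 = 9625.3438
Value of long forward = (F − K)·e^(−rT) = (9625.3438 − 9622.2) · e^(−0.0682·3/12)
= 3.1438 × 0.98309453 = 3.09

3.09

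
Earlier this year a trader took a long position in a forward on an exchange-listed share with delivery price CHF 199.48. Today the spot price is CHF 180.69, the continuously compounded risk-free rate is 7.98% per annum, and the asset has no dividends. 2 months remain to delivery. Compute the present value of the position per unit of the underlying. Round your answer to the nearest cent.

-CHF 16.15

Current fair forward for the remaining 2 months: F = S·e^(r·T), r = 0.0798
F = 180.69 · e^(0.0798 × 2/12) = 180.69 × 1.013389 = 183.1093
Value of long forward = (F − K)·e^(−rT) = (183.1093 − 199.48) · e^(−0.0798·2/12)
= -16.3707 × 0.986788 = -16.15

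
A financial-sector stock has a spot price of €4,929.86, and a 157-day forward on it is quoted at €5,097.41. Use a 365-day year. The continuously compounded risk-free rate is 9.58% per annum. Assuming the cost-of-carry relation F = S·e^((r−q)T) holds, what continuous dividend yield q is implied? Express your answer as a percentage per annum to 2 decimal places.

From F = S·e^((r−q)T): (r − q) = ln(F/S)/T
ln(5097.41/4929.86) = ln(1.033987) = 0.033422
(r − q) = 0.033422 / (157/365) = 0.077701
q = r − ln(F/S)/T = 0.0958 − 0.077701 = 0.018099
q = 1.81%

1.81%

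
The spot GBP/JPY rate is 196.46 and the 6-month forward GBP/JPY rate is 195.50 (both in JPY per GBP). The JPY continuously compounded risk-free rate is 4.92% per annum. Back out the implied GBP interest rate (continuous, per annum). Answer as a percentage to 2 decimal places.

F = S·e^((r_JPY − r_GBP)T) ⇒ r_GBP = r_JPY − ln(F/S)/T
ln(195.50/196.46) = -0.004898; /(6/12) = -0.009796
r_GBP = 0.0492 + 0.009796 = 0.058996
r_GBP = 5.90%

5.90%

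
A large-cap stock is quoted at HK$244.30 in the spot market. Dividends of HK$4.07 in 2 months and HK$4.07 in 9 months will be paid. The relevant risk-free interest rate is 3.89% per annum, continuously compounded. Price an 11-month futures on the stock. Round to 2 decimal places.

HK$244.88

PV(dividends) I = 4.07·e^(−0.0389·2/12) + 4.07·e^(−0.0389·9/12)
I = 4.0437 + 3.9530 = 7.9967
F = (S − I)·e^(rT) = (244.30 − 7.9967) · e^(0.0389·11/12)
= 236.3033 · e^0.035658 = 236.3033 × 1.036301 = HK$244.88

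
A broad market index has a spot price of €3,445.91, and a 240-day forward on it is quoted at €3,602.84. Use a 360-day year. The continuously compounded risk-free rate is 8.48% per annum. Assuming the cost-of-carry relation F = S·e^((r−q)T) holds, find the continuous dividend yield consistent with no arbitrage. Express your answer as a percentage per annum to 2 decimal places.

1.80%

From F = S·e^((r−q)T): (r − q) = ln(F/S)/T
ln(3602.84/3445.91) = ln(1.045541) = 0.044534
(r − q) = 0.044534 / (240/360) = 0.066801
q = r − ln(F/S)/T = 0.0848 − 0.066801 = 0.017999
q = 1.80%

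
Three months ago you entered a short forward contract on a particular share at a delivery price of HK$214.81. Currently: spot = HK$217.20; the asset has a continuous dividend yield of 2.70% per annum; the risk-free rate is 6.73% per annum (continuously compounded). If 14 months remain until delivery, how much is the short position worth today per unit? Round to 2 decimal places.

Current fair forward for the remaining 14 months: F = S·e^((r − q)·T), (r − q) = 0.0673 − 0.0270 = 0.0403
F = 217.20 · e^(0.0403 × 14/12) = 217.20 × 1.048139 = 227.6558
Value of long forward = (F − K)·e^(−rT) = (227.6558 − 214.81) · e^(−0.0673·14/12)
= 12.8458 × 0.924487 = 11.88
Short position value = −(long value) = -HK$11.88

-HK$11.88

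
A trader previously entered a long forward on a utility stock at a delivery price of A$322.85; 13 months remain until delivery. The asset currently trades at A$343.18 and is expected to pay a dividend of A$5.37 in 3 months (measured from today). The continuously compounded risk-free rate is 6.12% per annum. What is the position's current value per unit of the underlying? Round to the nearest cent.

A$35.75

PV(remaining dividends) I = 5.37·e^(−0.0612·3/12) = 5.2885
Current forward F = (S − I)·e^(rT) = (343.18 − 5.2885)·e^(0.0612·13/12) = 337.8915 × 1.068547 = 361.0529
Value (long) = (F − K)·e^(−rT) = (361.0529 − 322.85) × 0.935850 = 35.7522
Value = A$35.75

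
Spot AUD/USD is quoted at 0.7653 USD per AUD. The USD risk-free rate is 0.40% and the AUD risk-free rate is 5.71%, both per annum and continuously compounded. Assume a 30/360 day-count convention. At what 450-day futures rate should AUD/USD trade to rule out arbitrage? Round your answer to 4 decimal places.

0.7162

F = S·e^((r_USD − r_AUD)T) = 0.7653 · e^((0.0040 − 0.0571) × 450/360)
= 0.7653 · e^-0.066375 = 0.7653 × 0.935780
F = 0.7162 USD per AUD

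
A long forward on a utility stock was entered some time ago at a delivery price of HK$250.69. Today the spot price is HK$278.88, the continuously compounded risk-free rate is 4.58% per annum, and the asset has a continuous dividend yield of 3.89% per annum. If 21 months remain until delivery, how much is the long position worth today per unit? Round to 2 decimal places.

HK$29.15

Current fair forward for the remaining 21 months: F = S·e^((r − q)·T), (r − q) = 0.0458 − 0.0389 = 0.0069
F = 278.88 · e^(0.0069 × 21/12) = 278.88 × 1.012148 = 282.2678
Value of long forward = (F − K)·e^(−rT) = (282.2678 − 250.69) · e^(−0.0458·21/12)
= 31.5778 × 0.922978 = 29.15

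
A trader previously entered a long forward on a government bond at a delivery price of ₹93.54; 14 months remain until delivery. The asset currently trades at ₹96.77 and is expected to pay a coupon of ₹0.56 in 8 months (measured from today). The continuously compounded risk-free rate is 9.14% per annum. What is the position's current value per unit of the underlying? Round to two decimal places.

PV(remaining coupons) I = 0.56·e^(−0.0914·8/12) = 0.5269
Current forward F = (S − I)·e^(rT) = (96.77 − 0.5269)·e^(0.0914·14/12) = 96.2431 × 1.112526 = 107.0730
Value (long) = (F − K)·e^(−rT) = (107.0730 − 93.54) × 0.898855 = 12.1642
Value = ₹12.16

₹12.16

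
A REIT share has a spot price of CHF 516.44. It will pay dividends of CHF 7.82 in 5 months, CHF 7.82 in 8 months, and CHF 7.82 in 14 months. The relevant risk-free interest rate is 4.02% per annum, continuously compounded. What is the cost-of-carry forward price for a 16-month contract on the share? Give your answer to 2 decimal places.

PV(dividends) I = 7.82·e^(−0.0402·5/12) + 7.82·e^(−0.0402·8/12) + 7.82·e^(−0.0402·14/12)
I = 7.6901 + 7.6132 + 7.4617 = 22.7650
F = (S − I)·e^(rT) = (516.44 − 22.7650) · e^(0.0402·16/12)
= 493.6750 · e^0.053600 = 493.6750 × 1.055062 = CHF 520.86

CHF 520.86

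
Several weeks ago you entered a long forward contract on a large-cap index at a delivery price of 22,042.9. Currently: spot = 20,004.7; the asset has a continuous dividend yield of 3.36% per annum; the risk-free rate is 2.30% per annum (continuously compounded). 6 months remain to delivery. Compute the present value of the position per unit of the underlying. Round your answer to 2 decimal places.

Current fair forward for the remaining 6 months: F = S·e^((r − q)·T), (r − q) = 0.0230 − 0.0336 = -0.0106
F = 20004.7 · e^(-0.0106 × 6/12) = 20004.7 × 0.99471402 = 19898.9556
Value of long forward = (F − K)·e^(−rT) = (19898.9556 − 22042.9) · e^(−0.0230·6/12)
= -2143.9444 × 0.98856587 = -2119.43

-2119.43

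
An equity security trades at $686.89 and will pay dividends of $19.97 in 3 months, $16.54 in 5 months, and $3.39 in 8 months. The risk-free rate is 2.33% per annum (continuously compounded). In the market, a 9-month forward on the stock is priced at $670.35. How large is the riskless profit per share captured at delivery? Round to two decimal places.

$11.62 per share

PV(dividends) I = 19.97·e^(−0.0233·3/12) + 16.54·e^(−0.0233·5/12) + 3.39·e^(−0.0233·8/12) = 39.5720
Fair forward F* = (S − I)·e^(rT) = (686.89 − 39.5720)·e^0.017475 = 647.3180 × 1.017629 = 658.7296
Market $670.35 > fair 658.7296: forward overpriced → cash-and-carry (borrow at r, buy the stock and collect the dividends, short the forward).
Profit at T = |F_mkt − F*| = |670.35 − 658.7296| = $11.62 per share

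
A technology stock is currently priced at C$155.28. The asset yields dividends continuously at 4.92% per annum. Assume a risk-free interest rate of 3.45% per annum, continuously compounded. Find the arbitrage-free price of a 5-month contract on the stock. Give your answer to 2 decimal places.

C$154.33

F = S·e^((r − q)T) = 155.28 · e^((0.0345 − 0.0492) × 5/12)
= 155.28 · e^-0.006125 = 155.28 × 0.993894
F = C$154.33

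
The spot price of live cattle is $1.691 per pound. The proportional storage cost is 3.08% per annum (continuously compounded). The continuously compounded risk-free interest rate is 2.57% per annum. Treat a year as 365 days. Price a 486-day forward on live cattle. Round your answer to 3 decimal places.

$1.823 per pound

Net carry = r + u − y = 0.0257 + 0.0308 − 0.0000 = 0.0565
F = S·e^((r+u−y)T) = 1.691 · e^(0.0565 × 486/365) = 1.691 · e^0.075230
= 1.691 × 1.078132 = $1.823 per pound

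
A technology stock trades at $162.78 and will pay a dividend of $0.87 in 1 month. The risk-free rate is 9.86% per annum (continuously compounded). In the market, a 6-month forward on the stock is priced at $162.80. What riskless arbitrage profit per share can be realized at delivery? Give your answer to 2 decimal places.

$7.30 per share

PV(dividends) I = 0.87·e^(−0.0986·1/12) = 0.8629
Fair forward F* = (S − I)·e^(rT) = (162.78 − 0.8629)·e^0.049300 = 161.9171 × 1.050535 = 170.0996
Market $162.80 < fair 170.0996: forward underpriced → reverse cash-and-carry (short the stock, invest proceeds at r, pay the dividends, go long the forward).
Profit at T = |F_mkt − F*| = |162.80 − 170.0996| = $7.30 per share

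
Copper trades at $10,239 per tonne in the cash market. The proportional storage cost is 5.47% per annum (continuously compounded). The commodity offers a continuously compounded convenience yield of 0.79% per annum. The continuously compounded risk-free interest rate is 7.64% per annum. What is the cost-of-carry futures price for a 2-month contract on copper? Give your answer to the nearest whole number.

Net carry = r + u − y = 0.0764 + 0.0547 − 0.0079 = 0.1232
F = S·e^((r+u−y)T) = 10239 · e^(0.1232 × 2/12) = 10239 · e^0.020533
= 10239 × 1.020745 = $10,451 per tonne

$10,451 per tonne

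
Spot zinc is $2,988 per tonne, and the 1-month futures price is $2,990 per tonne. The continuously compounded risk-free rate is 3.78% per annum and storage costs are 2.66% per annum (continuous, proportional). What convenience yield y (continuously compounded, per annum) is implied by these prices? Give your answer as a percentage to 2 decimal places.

F = S·e^((r+u−y)T) ⇒ (r+u−y) = ln(F/S)/T
ln(2990/2988) = 0.000669; /T ⇒ 0.008028
y = r + u − ln(F/S)/T = 0.0378 + 0.0266 − 0.008028 = 0.056372
y = 5.64%

5.64%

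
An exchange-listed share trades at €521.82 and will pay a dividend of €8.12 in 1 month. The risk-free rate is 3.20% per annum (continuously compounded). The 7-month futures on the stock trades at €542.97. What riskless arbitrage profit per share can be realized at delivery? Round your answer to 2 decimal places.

€19.57 per share

PV(dividends) I = 8.12·e^(−0.0320·1/12) = 8.0984
Fair futures F* = (S − I)·e^(rT) = (521.82 − 8.0984)·e^0.018667 = 513.7216 × 1.018842 = 523.4011
Market €542.97 > fair 523.4011: forward overpriced → cash-and-carry (borrow at r, buy the stock and collect the dividends, short the forward).
Profit at T = |F_mkt − F*| = |542.97 − 523.4011| = €19.57 per share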